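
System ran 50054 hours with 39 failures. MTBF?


Formula: MTBF = Total operating time / Number of failures
MTBF = 50054 / 39
MTBF = 1283.44 hours

1283.44 hours


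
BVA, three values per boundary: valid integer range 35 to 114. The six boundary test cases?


Range: [35, 114]
Boundaries: just below min, min, min+1, max-1, max, just above max
Values: [34, 35, 36, 113, 114, 115]

[34, 35, 36, 113, 114, 115]


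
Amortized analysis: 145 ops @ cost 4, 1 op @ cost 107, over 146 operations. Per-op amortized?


Formula: Amortized cost = Total cost / Operations
Total cost = (145 * 4) + (1 * 107)
Total cost = 580 + 107 = 687
Amortized = 687 / 146 = 4.7055

4.7055


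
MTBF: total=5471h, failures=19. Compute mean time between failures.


Formula: MTBF = Total operating time / Number of failures
MTBF = 5471 / 19
MTBF = 287.95 hours

287.95 hours


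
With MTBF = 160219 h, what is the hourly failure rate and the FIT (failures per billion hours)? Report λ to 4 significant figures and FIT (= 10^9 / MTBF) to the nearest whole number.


Formula: λ = 1 / MTBF; FIT = λ × 1e9 = 1e9 / MTBF
λ = 1 / 160219 ≈ 6.241e-06 failures/hour
FIT = 1e9 / 160219 ≈ 6241 failures per 1e9 hours (nearest whole number)

λ = 6.241e-06 /h, FIT = 6241


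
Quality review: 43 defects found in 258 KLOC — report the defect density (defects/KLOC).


Defect density = defects / KLOC
Defect density = 43 / 258
Defect density = 0.167 defects/KLOC

0.167 defects/KLOC


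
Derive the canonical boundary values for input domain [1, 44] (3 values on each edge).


Range: [1, 44]
Boundaries: just below min, min, min+1, max-1, max, just above max
Values: [0, 1, 2, 43, 44, 45]

[0, 1, 2, 43, 44, 45]


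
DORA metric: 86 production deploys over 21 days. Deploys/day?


Formula: deployments per day = releases / days
= 86 / 21
= 4.095 deploys/day
(equivalently, 28.67 deploys/week)

4.095 deploys/day


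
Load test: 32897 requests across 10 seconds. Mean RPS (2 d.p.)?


Formula: throughput = requests / seconds
throughput = 32897 / 10
throughput = 3289.7 requests/second

3289.7 requests/second


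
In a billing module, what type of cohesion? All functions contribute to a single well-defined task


Reasoning: Best: single purpose
Type: Functional cohesion

Functional cohesion


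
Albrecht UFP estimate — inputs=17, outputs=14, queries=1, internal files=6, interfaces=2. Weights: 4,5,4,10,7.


UFP = EI*4 + EO*5 + EQ*4 + ILF*10 + EIF*7
UFP = 17*4 + 14*5 + 1*4 + 6*10 + 2*7
UFP = 68 + 70 + 4 + 60 + 14
UFP = 216

216


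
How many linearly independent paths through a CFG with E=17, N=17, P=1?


Formula: V(G) = E - N + 2P
V(G) = 17 - 17 + 2*1
V(G) = 0 + 2
V(G) = 2

2


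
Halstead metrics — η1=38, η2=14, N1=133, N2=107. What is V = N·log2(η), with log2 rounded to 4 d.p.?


Formula: V = N * log2(η), where N = N1 + N2 and η = η1 + η2
η = 38 + 14 = 52
N = 133 + 107 = 240
log2(52) ≈ 5.7004
V = 240 * 5.7004 = 1368.10

1368.10


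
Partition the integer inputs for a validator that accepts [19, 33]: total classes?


Valid range: [19, 33]
Class 1: x < 19 — invalid
Class 2: 19 ≤ x ≤ 33 — valid
Class 3: x > 33 — invalid
Total equivalence classes: 3

3 equivalence classes


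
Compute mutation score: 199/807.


Mutation score = killed / total * 100
Mutation score = 199 / 807 * 100
Mutation score = 24.66%

24.66%


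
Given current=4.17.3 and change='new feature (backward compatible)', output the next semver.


Current: 4.17.3
Change category: 'new feature (backward compatible)' → minor bump
SemVer rule: minor bump → increment MINOR, reset PATCH to 0 (MAJOR unchanged)
New: 4.18.0

4.18.0


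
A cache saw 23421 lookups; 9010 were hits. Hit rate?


Formula: hit rate = hits / (hits + misses) * 100
hit rate = 9010 / (9010 + 14411) * 100
hit rate = 9010 / 23421 * 100
hit rate = 38.47%

38.47%


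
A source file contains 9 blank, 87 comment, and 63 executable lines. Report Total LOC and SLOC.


Total LOC = blank + comment + code
Total LOC = 9 + 87 + 63 = 159
SLOC (source only) = code = 63

Total LOC: 159, SLOC: 63


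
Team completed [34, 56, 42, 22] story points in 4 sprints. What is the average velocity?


Formula: Avg velocity = Total points / Number of sprints
Points: [34, 56, 42, 22]
Sum = 34 + 56 + 42 + 22 = 154
Avg velocity = 154 / 4 = 38.5 points/sprint

38.5 points/sprint


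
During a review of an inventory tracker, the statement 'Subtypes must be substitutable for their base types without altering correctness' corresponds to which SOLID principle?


This describes the Liskov Substitution Principle (LSP)

Liskov Substitution Principle (LSP)


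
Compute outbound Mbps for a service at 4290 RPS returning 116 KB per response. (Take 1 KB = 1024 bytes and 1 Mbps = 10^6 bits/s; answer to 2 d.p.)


Formula: Mbps = payload_bytes * RPS * 8 / 1e6
Payload per request = 116 KB = 116 * 1024 = 118784 bytes
Total bytes/sec = 118784 * 4290 = 509583360
Total bits/sec = 509583360 * 8 = 4076666880
Mbps = 4076666880 / 1e6 = 4076.67

4076.67 Mbps


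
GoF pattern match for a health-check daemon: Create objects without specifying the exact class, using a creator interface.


This matches the Factory Method pattern

Factory Method


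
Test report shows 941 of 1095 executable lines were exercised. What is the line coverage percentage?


Coverage = covered / total * 100
Coverage = 941 / 1095 * 100
Coverage = 85.94%

85.94%


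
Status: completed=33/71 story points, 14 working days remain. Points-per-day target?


Formula: Required rate = Remaining points / Days left
Remaining = 71 - 33 = 38 points
Required rate = 38 / 14 = 2.71 points/day

2.71 points/day


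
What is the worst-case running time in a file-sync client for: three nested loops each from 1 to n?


Reasoning: three levels of nesting over n
Complexity: O(n^3)

O(n^3)


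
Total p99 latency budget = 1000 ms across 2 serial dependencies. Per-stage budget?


Formula: per_stage = total_budget / stages
per_stage = 1000 / 2
per_stage = 500.0 ms

500.0 ms


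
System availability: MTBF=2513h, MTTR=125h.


Availability = MTBF / (MTBF + MTTR)
Availability = 2513 / (2513 + 125)
Availability = 2513 / 2638
Availability = 95.2616%

95.2616%


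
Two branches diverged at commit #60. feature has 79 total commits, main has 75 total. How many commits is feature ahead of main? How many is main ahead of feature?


Common ancestor: commit #60
feature commits after divergence: 79 - 60 = 19
main commits after divergence: 75 - 60 = 15
feature is 19 commits ahead of main
main is 15 commits ahead of feature

feature ahead: 19, main ahead: 15


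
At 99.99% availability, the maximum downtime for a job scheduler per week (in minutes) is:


Formula: allowed downtime = period * (100 - SLA) / 100
Period (week) = 10080 minutes
Unavailability fraction = (100 - 99.99) / 100
Allowed downtime = 10080 * (100 - 99.99) / 100
Allowed downtime = 1.008 minutes

1.008 minutes


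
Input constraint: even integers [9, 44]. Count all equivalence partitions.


Constraint: even integers in [9, 44]
Class 1: x < 9 — out-of-range invalid
Class 2: x in [9,44] but odd — wrong type invalid
Class 3: x in [9,44] and even — valid
Class 4: x > 44 — out-of-range invalid
Total equivalence classes: 4

4 equivalence classes


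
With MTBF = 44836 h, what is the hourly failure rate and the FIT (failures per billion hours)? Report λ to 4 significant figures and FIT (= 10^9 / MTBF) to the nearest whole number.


Formula: λ = 1 / MTBF; FIT = λ × 1e9 = 1e9 / MTBF
λ = 1 / 44836 ≈ 2.230e-05 failures/hour
FIT = 1e9 / 44836 ≈ 22304 failures per 1e9 hours (nearest whole number)

λ = 2.230e-05 /h, FIT = 22304


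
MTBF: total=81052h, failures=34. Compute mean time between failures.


Formula: MTBF = Total operating time / Number of failures
MTBF = 81052 / 34
MTBF = 2383.88 hours

2383.88 hours


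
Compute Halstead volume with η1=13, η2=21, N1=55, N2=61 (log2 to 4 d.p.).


Formula: V = N * log2(η), where N = N1 + N2 and η = η1 + η2
η = 13 + 21 = 34
N = 55 + 61 = 116
log2(34) ≈ 5.0875
V = 116 * 5.0875 = 590.15

590.15


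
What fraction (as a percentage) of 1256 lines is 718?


Coverage = covered / total * 100
Coverage = 718 / 1256 * 100
Coverage = 57.17%

57.17%


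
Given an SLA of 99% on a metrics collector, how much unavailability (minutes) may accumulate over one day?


Formula: allowed downtime = period * (100 - SLA) / 100
Period (day) = 1440 minutes
Unavailability fraction = (100 - 99.0) / 100
Allowed downtime = 1440 * (100 - 99.0) / 100
Allowed downtime = 14.4 minutes

14.4 minutes


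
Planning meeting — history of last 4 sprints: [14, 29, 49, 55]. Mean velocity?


Formula: Avg velocity = Total points / Number of sprints
Points: [14, 29, 49, 55]
Sum = 14 + 29 + 49 + 55 = 147
Avg velocity = 147 / 4 = 36.75 points/sprint

36.75 points/sprint


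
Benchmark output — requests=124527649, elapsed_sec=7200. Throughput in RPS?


Formula: throughput = requests / seconds
throughput = 124527649 / 7200
throughput = 17295.51 requests/second

17295.51 requests/second


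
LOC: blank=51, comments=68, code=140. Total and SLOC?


Total LOC = blank + comment + code
Total LOC = 51 + 68 + 140 = 259
SLOC (source only) = code = 140

Total LOC: 259, SLOC: 140


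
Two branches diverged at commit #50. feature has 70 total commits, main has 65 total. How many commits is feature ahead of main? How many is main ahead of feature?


Common ancestor: commit #50
feature commits after divergence: 70 - 50 = 20
main commits after divergence: 65 - 50 = 15
feature is 20 commits ahead of main
main is 15 commits ahead of feature

feature ahead: 20, main ahead: 15


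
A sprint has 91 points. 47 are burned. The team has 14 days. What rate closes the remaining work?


Formula: Required rate = Remaining points / Days left
Remaining = 91 - 47 = 44 points
Required rate = 44 / 14 = 3.14 points/day

3.14 points/day


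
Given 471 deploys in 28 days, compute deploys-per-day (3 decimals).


Formula: deployments per day = releases / days
= 471 / 28
= 16.821 deploys/day
(equivalently, 117.75 deploys/week)

16.821 deploys/day


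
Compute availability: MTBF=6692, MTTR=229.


Availability = MTBF / (MTBF + MTTR)
Availability = 6692 / (6692 + 229)
Availability = 6692 / 6921
Availability = 96.6912%

96.6912%


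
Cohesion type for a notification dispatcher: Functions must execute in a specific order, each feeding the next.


Reasoning: Output of one is input to next
Type: Sequential cohesion

Sequential cohesion


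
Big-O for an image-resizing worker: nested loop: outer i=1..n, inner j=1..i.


Reasoning: triangle: n(n+1)/2 ~ n^2/2
Complexity: O(n^2)

O(n^2)


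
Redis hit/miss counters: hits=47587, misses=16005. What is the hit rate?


Formula: hit rate = hits / (hits + misses) * 100
hit rate = 47587 / (47587 + 16005) * 100
hit rate = 47587 / 63592 * 100
hit rate = 74.83%

74.83%


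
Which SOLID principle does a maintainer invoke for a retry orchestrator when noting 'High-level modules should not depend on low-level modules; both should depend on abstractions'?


This describes the Dependency Inversion Principle (DIP)

Dependency Inversion Principle (DIP)


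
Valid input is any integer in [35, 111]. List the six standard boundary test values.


Range: [35, 111]
Boundaries: just below min, min, min+1, max-1, max, just above max
Values: [34, 35, 36, 110, 111, 112]

[34, 35, 36, 110, 111, 112]


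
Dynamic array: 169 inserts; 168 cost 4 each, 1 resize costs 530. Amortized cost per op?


Formula: Amortized cost = Total cost / Operations
Total cost = (168 * 4) + (1 * 530)
Total cost = 672 + 530 = 1202
Amortized = 1202 / 169 = 7.1124

7.1124


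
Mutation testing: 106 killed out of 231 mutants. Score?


Mutation score = killed / total * 100
Mutation score = 106 / 231 * 100
Mutation score = 45.89%

45.89%


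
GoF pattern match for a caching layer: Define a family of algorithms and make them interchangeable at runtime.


This matches the Strategy pattern

Strategy


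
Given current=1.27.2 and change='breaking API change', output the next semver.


Current: 1.27.2
Change category: 'breaking API change' → major bump
SemVer rule: major bump → increment MAJOR, reset MINOR and PATCH to 0
New: 2.0.0

2.0.0


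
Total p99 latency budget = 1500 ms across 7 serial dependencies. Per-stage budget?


Formula: per_stage = total_budget / stages
per_stage = 1500 / 7
per_stage = 214.29 ms

214.29 ms


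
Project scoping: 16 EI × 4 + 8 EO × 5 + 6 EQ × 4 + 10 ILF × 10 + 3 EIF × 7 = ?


UFP = EI*4 + EO*5 + EQ*4 + ILF*10 + EIF*7
UFP = 16*4 + 8*5 + 6*4 + 10*10 + 3*7
UFP = 64 + 40 + 24 + 100 + 21
UFP = 249

249


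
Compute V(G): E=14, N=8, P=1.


Formula: V(G) = E - N + 2P
V(G) = 14 - 8 + 2*1
V(G) = 6 + 2
V(G) = 8

8


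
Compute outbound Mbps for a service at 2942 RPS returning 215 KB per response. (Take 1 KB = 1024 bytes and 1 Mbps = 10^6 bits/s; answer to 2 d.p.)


Formula: Mbps = payload_bytes * RPS * 8 / 1e6
Payload per request = 215 KB = 215 * 1024 = 220160 bytes
Total bytes/sec = 220160 * 2942 = 647710720
Total bits/sec = 647710720 * 8 = 5181685760
Mbps = 5181685760 / 1e6 = 5181.69

5181.69 Mbps


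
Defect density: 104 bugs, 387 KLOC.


Defect density = defects / KLOC
Defect density = 104 / 387
Defect density = 0.269 defects/KLOC

0.269 defects/KLOC


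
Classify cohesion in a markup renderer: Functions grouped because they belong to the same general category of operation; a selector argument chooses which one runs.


Reasoning: Grouped by category of activity, not by data or sequence
Type: Logical cohesion

Logical cohesion


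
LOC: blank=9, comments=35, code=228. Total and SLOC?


Total LOC = blank + comment + code
Total LOC = 9 + 35 + 228 = 272
SLOC (source only) = code = 228

Total LOC: 272, SLOC: 228


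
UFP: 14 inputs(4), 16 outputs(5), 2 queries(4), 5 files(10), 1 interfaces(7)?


UFP = EI*4 + EO*5 + EQ*4 + ILF*10 + EIF*7
UFP = 14*4 + 16*5 + 2*4 + 5*10 + 1*7
UFP = 56 + 80 + 8 + 50 + 7
UFP = 201

201


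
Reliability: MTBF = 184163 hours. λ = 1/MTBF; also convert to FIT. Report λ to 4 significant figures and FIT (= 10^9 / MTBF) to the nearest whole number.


Formula: λ = 1 / MTBF; FIT = λ × 1e9 = 1e9 / MTBF
λ = 1 / 184163 ≈ 5.430e-06 failures/hour
FIT = 1e9 / 184163 ≈ 5430 failures per 1e9 hours (nearest whole number)

λ = 5.430e-06 /h, FIT = 5430


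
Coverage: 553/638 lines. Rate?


Coverage = covered / total * 100
Coverage = 553 / 638 * 100
Coverage = 86.68%

86.68%


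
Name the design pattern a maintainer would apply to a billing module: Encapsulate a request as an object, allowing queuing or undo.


This matches the Command pattern

Command


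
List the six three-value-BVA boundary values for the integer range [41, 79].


Range: [41, 79]
Boundaries: just below min, min, min+1, max-1, max, just above max
Values: [40, 41, 42, 78, 79, 80]

[40, 41, 42, 78, 79, 80]


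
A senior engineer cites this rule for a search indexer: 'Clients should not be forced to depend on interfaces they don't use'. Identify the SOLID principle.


This describes the Interface Segregation Principle (ISP)

Interface Segregation Principle (ISP)


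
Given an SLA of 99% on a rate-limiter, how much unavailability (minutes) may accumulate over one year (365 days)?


Formula: allowed downtime = period * (100 - SLA) / 100
Period (year (365 days)) = 525600 minutes
Unavailability fraction = (100 - 99.0) / 100
Allowed downtime = 525600 * (100 - 99.0) / 100
Allowed downtime = 5256.0 minutes

5256.0 minutes


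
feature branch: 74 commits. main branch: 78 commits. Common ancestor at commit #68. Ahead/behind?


Common ancestor: commit #68
feature commits after divergence: 74 - 68 = 6
main commits after divergence: 78 - 68 = 10
feature is 6 commits ahead of main
main is 10 commits ahead of feature

feature ahead: 6, main ahead: 10


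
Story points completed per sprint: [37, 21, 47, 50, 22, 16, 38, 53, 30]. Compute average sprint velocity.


Formula: Avg velocity = Total points / Number of sprints
Points: [37, 21, 47, 50, 22, 16, 38, 53, 30]
Sum = 37 + 21 + 47 + 50 + 22 + 16 + 38 + 53 + 30 = 314
Avg velocity = 314 / 9 = 34.89 points/sprint

34.89 points/sprint


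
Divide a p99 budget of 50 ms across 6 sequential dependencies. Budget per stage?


Formula: per_stage = total_budget / stages
per_stage = 50 / 6
per_stage = 8.33 ms

8.33 ms


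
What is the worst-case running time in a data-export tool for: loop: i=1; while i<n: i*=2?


Reasoning: i doubles each step so iterations are log2(n)
Complexity: O(log n)

O(log n)


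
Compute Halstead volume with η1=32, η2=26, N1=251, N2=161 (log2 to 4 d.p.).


Formula: V = N * log2(η), where N = N1 + N2 and η = η1 + η2
η = 32 + 26 = 58
N = 251 + 161 = 412
log2(58) ≈ 5.8580
V = 412 * 5.8580 = 2413.50

2413.50


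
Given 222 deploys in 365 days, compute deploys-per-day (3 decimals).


Formula: deployments per day = releases / days
= 222 / 365
= 0.608 deploys/day
(equivalently, 4.26 deploys/week)

0.608 deploys/day


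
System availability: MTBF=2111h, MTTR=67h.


Availability = MTBF / (MTBF + MTTR)
Availability = 2111 / (2111 + 67)
Availability = 2111 / 2178
Availability = 96.9238%

96.9238%


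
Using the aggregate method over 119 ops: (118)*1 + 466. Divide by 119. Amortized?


Formula: Amortized cost = Total cost / Operations
Total cost = (118 * 1) + (1 * 466)
Total cost = 118 + 466 = 584
Amortized = 584 / 119 = 4.9076

4.9076


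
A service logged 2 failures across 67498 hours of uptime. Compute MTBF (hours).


Formula: MTBF = Total operating time / Number of failures
MTBF = 67498 / 2
MTBF = 33749.0 hours

33749.0 hours


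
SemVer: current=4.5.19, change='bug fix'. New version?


Current: 4.5.19
Change category: 'bug fix' → patch bump
SemVer rule: patch bump → increment PATCH (MAJOR and MINOR unchanged)
New: 4.5.20

4.5.20


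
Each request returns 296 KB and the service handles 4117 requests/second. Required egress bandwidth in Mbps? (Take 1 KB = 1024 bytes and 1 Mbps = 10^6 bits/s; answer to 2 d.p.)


Formula: Mbps = payload_bytes * RPS * 8 / 1e6
Payload per request = 296 KB = 296 * 1024 = 303104 bytes
Total bytes/sec = 303104 * 4117 = 1247879168
Total bits/sec = 1247879168 * 8 = 9983033344
Mbps = 9983033344 / 1e6 = 9983.03

9983.03 Mbps


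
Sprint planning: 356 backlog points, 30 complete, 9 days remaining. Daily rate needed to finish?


Formula: Required rate = Remaining points / Days left
Remaining = 356 - 30 = 326 points
Required rate = 326 / 9 = 36.22 points/day

36.22 points/day


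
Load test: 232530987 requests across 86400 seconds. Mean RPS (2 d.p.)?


Formula: throughput = requests / seconds
throughput = 232530987 / 86400
throughput = 2691.33 requests/second

2691.33 requests/second


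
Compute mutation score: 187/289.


Mutation score = killed / total * 100
Mutation score = 187 / 289 * 100
Mutation score = 64.71%

64.71%


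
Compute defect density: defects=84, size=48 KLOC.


Defect density = defects / KLOC
Defect density = 84 / 48
Defect density = 1.75 defects/KLOC

1.75 defects/KLOC


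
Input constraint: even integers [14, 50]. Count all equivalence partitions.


Constraint: even integers in [14, 50]
Class 1: x < 14 — out-of-range invalid
Class 2: x in [14,50] but odd — wrong type invalid
Class 3: x in [14,50] and even — valid
Class 4: x > 50 — out-of-range invalid
Total equivalence classes: 4

4 equivalence classes


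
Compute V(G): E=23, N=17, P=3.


Formula: V(G) = E - N + 2P
V(G) = 23 - 17 + 2*3
V(G) = 6 + 6
V(G) = 12

12


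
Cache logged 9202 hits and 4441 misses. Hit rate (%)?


Formula: hit rate = hits / (hits + misses) * 100
hit rate = 9202 / (9202 + 4441) * 100
hit rate = 9202 / 13643 * 100
hit rate = 67.45%

67.45%


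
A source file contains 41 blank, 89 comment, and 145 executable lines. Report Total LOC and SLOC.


Total LOC = blank + comment + code
Total LOC = 41 + 89 + 145 = 275
SLOC (source only) = code = 145

Total LOC: 275, SLOC: 145


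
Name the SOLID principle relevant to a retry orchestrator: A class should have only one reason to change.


This describes the Single Responsibility Principle (SRP)

Single Responsibility Principle (SRP)


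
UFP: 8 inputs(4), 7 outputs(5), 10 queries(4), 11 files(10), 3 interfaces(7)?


UFP = EI*4 + EO*5 + EQ*4 + ILF*10 + EIF*7
UFP = 8*4 + 7*5 + 10*4 + 11*10 + 3*7
UFP = 32 + 35 + 40 + 110 + 21
UFP = 238

238


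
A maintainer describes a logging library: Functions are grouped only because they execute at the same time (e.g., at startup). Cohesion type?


Reasoning: Related by timing only
Type: Temporal cohesion

Temporal cohesion


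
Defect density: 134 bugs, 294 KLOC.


Defect density = defects / KLOC
Defect density = 134 / 294
Defect density = 0.456 defects/KLOC

0.456 defects/KLOC


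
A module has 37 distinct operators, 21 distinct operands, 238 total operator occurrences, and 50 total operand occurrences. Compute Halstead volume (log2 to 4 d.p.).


Formula: V = N * log2(η), where N = N1 + N2 and η = η1 + η2
η = 37 + 21 = 58
N = 238 + 50 = 288
log2(58) ≈ 5.8580
V = 288 * 5.8580 = 1687.10

1687.10


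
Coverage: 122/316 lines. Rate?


Coverage = covered / total * 100
Coverage = 122 / 316 * 100
Coverage = 38.61%

38.61%


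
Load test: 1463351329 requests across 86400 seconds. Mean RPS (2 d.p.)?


Formula: throughput = requests / seconds
throughput = 1463351329 / 86400
throughput = 16936.94 requests/second

16936.94 requests/second


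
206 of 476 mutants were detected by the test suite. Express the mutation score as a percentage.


Mutation score = killed / total * 100
Mutation score = 206 / 476 * 100
Mutation score = 43.28%

43.28%


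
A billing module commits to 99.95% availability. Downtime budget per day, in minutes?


Formula: allowed downtime = period * (100 - SLA) / 100
Period (day) = 1440 minutes
Unavailability fraction = (100 - 99.95) / 100
Allowed downtime = 1440 * (100 - 99.95) / 100
Allowed downtime = 0.72 minutes

0.72 minutes


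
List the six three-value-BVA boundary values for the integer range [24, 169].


Range: [24, 169]
Boundaries: just below min, min, min+1, max-1, max, just above max
Values: [23, 24, 25, 168, 169, 170]

[23, 24, 25, 168, 169, 170]


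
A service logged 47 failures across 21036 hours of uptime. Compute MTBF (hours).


Formula: MTBF = Total operating time / Number of failures
MTBF = 21036 / 47
MTBF = 447.57 hours

447.57 hours


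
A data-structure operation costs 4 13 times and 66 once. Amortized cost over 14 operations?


Formula: Amortized cost = Total cost / Operations
Total cost = (13 * 4) + (1 * 66)
Total cost = 52 + 66 = 118
Amortized = 118 / 14 = 8.4286

8.4286


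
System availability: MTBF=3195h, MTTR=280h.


Availability = MTBF / (MTBF + MTTR)
Availability = 3195 / (3195 + 280)
Availability = 3195 / 3475
Availability = 91.9424%

91.9424%


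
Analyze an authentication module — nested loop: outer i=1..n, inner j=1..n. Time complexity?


Reasoning: n iterations times n iterations
Complexity: O(n^2)

O(n^2)


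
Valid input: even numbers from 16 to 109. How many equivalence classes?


Constraint: even integers in [16, 109]
Class 1: x < 16 — out-of-range invalid
Class 2: x in [16,109] but odd — wrong type invalid
Class 3: x in [16,109] and even — valid
Class 4: x > 109 — out-of-range invalid
Total equivalence classes: 4

4 equivalence classes


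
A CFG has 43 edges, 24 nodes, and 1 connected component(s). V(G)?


Formula: V(G) = E - N + 2P
V(G) = 43 - 24 + 2*1
V(G) = 19 + 2
V(G) = 21

21


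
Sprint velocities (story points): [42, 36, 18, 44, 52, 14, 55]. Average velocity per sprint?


Formula: Avg velocity = Total points / Number of sprints
Points: [42, 36, 18, 44, 52, 14, 55]
Sum = 42 + 36 + 18 + 44 + 52 + 14 + 55 = 261
Avg velocity = 261 / 7 = 37.29 points/sprint

37.29 points/sprint


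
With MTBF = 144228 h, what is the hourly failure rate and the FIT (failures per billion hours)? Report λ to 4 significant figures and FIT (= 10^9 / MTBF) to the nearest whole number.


Formula: λ = 1 / MTBF; FIT = λ × 1e9 = 1e9 / MTBF
λ = 1 / 144228 ≈ 6.933e-06 failures/hour
FIT = 1e9 / 144228 ≈ 6933 failures per 1e9 hours (nearest whole number)

λ = 6.933e-06 /h, FIT = 6933


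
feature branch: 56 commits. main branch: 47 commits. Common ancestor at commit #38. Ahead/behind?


Common ancestor: commit #38
feature commits after divergence: 56 - 38 = 18
main commits after divergence: 47 - 38 = 9
feature is 18 commits ahead of main
main is 9 commits ahead of feature

feature ahead: 18, main ahead: 9


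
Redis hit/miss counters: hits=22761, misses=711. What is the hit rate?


Formula: hit rate = hits / (hits + misses) * 100
hit rate = 22761 / (22761 + 711) * 100
hit rate = 22761 / 23472 * 100
hit rate = 96.97%

96.97%


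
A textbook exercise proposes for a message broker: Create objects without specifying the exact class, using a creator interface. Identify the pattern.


This matches the Factory Method pattern

Factory Method


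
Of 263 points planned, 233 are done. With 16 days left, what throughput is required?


Formula: Required rate = Remaining points / Days left
Remaining = 263 - 233 = 30 points
Required rate = 30 / 16 = 1.88 points/day

1.88 points/day


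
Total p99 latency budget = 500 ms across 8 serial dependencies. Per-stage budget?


Formula: per_stage = total_budget / stages
per_stage = 500 / 8
per_stage = 62.5 ms

62.5 ms


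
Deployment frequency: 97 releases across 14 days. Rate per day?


Formula: deployments per day = releases / days
= 97 / 14
= 6.929 deploys/day
(equivalently, 48.5 deploys/week)

6.929 deploys/day


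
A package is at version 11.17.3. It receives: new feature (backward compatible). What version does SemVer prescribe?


Current: 11.17.3
Change category: 'new feature (backward compatible)' → minor bump
SemVer rule: minor bump → increment MINOR, reset PATCH to 0 (MAJOR unchanged)
New: 11.18.0

11.18.0


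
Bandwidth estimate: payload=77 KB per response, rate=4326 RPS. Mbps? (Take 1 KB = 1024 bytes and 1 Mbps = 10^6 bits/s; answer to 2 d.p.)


Formula: Mbps = payload_bytes * RPS * 8 / 1e6
Payload per request = 77 KB = 77 * 1024 = 78848 bytes
Total bytes/sec = 78848 * 4326 = 341096448
Total bits/sec = 341096448 * 8 = 2728771584
Mbps = 2728771584 / 1e6 = 2728.77

2728.77 Mbps


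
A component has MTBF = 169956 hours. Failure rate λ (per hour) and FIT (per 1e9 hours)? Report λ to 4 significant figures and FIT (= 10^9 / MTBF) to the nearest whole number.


Formula: λ = 1 / MTBF; FIT = λ × 1e9 = 1e9 / MTBF
λ = 1 / 169956 ≈ 5.884e-06 failures/hour
FIT = 1e9 / 169956 ≈ 5884 failures per 1e9 hours (nearest whole number)

λ = 5.884e-06 /h, FIT = 5884


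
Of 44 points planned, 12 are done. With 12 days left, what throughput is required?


Formula: Required rate = Remaining points / Days left
Remaining = 44 - 12 = 32 points
Required rate = 32 / 12 = 2.67 points/day

2.67 points/day


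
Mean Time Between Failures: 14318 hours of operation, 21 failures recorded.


Formula: MTBF = Total operating time / Number of failures
MTBF = 14318 / 21
MTBF = 681.81 hours

681.81 hours


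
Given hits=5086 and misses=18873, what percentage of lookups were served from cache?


Formula: hit rate = hits / (hits + misses) * 100
hit rate = 5086 / (5086 + 18873) * 100
hit rate = 5086 / 23959 * 100
hit rate = 21.23%

21.23%


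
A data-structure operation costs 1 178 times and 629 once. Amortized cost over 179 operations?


Formula: Amortized cost = Total cost / Operations
Total cost = (178 * 1) + (1 * 629)
Total cost = 178 + 629 = 807
Amortized = 807 / 179 = 4.5084

4.5084


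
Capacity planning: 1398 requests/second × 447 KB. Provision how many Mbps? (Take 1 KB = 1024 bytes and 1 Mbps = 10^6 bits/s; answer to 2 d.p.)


Formula: Mbps = payload_bytes * RPS * 8 / 1e6
Payload per request = 447 KB = 447 * 1024 = 457728 bytes
Total bytes/sec = 457728 * 1398 = 639903744
Total bits/sec = 639903744 * 8 = 5119229952
Mbps = 5119229952 / 1e6 = 5119.23

5119.23 Mbps


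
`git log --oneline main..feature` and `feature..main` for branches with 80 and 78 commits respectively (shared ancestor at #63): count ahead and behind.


Common ancestor: commit #63
feature commits after divergence: 80 - 63 = 17
main commits after divergence: 78 - 63 = 15
feature is 17 commits ahead of main
main is 15 commits ahead of feature

feature ahead: 17, main ahead: 15


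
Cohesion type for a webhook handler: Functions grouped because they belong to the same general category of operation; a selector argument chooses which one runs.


Reasoning: Grouped by category of activity, not by data or sequence
Type: Logical cohesion

Logical cohesion


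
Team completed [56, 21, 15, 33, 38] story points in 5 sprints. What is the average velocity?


Formula: Avg velocity = Total points / Number of sprints
Points: [56, 21, 15, 33, 38]
Sum = 56 + 21 + 15 + 33 + 38 = 163
Avg velocity = 163 / 5 = 32.6 points/sprint

32.6 points/sprint


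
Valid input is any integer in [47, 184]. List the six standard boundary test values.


Range: [47, 184]
Boundaries: just below min, min, min+1, max-1, max, just above max
Values: [46, 47, 48, 183, 184, 185]

[46, 47, 48, 183, 184, 185]


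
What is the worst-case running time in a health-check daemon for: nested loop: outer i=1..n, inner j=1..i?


Reasoning: triangle: n(n+1)/2 ~ n^2/2
Complexity: O(n^2)

O(n^2)


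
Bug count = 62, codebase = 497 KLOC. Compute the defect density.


Defect density = defects / KLOC
Defect density = 62 / 497
Defect density = 0.125 defects/KLOC

0.125 defects/KLOC


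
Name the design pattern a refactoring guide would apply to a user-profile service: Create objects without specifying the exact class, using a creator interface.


This matches the Factory Method pattern

Factory Method


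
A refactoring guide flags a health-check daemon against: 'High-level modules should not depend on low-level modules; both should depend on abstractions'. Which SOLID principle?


This describes the Dependency Inversion Principle (DIP)

Dependency Inversion Principle (DIP)


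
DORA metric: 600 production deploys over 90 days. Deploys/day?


Formula: deployments per day = releases / days
= 600 / 90
= 6.667 deploys/day
(equivalently, 46.67 deploys/week)

6.667 deploys/day


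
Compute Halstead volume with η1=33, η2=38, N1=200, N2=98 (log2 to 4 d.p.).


Formula: V = N * log2(η), where N = N1 + N2 and η = η1 + η2
η = 33 + 38 = 71
N = 200 + 98 = 298
log2(71) ≈ 6.1497
V = 298 * 6.1497 = 1832.61

1832.61


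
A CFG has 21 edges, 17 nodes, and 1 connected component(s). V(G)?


Formula: V(G) = E - N + 2P
V(G) = 21 - 17 + 2*1
V(G) = 4 + 2
V(G) = 6

6


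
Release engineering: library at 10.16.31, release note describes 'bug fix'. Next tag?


Current: 10.16.31
Change category: 'bug fix' → patch bump
SemVer rule: patch bump → increment PATCH (MAJOR and MINOR unchanged)
New: 10.16.32

10.16.32


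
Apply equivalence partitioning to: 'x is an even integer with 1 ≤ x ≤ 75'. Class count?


Constraint: even integers in [1, 75]
Class 1: x < 1 — out-of-range invalid
Class 2: x in [1,75] but odd — wrong type invalid
Class 3: x in [1,75] and even — valid
Class 4: x > 75 — out-of-range invalid
Total equivalence classes: 4

4 equivalence classes


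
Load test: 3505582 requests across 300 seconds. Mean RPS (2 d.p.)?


Formula: throughput = requests / seconds
throughput = 3505582 / 300
throughput = 11685.27 requests/second

11685.27 requests/second


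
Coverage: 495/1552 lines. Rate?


Coverage = covered / total * 100
Coverage = 495 / 1552 * 100
Coverage = 31.89%

31.89%


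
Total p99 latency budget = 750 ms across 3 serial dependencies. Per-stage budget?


Formula: per_stage = total_budget / stages
per_stage = 750 / 3
per_stage = 250.0 ms

250.0 ms


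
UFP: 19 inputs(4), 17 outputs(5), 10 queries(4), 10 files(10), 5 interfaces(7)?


UFP = EI*4 + EO*5 + EQ*4 + ILF*10 + EIF*7
UFP = 19*4 + 17*5 + 10*4 + 10*10 + 5*7
UFP = 76 + 85 + 40 + 100 + 35
UFP = 336

336


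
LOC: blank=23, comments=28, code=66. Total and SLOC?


Total LOC = blank + comment + code
Total LOC = 23 + 28 + 66 = 117
SLOC (source only) = code = 66

Total LOC: 117, SLOC: 66


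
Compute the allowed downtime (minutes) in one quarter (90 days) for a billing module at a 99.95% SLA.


Formula: allowed downtime = period * (100 - SLA) / 100
Period (quarter (90 days)) = 129600 minutes
Unavailability fraction = (100 - 99.95) / 100
Allowed downtime = 129600 * (100 - 99.95) / 100
Allowed downtime = 64.8 minutes

64.8 minutes


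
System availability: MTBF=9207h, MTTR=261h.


Availability = MTBF / (MTBF + MTTR)
Availability = 9207 / (9207 + 261)
Availability = 9207 / 9468
Availability = 97.2433%

97.2433%


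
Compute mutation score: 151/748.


Mutation score = killed / total * 100
Mutation score = 151 / 748 * 100
Mutation score = 20.19%

20.19%


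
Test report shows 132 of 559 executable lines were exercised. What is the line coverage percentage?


Coverage = covered / total * 100
Coverage = 132 / 559 * 100
Coverage = 23.61%

23.61%


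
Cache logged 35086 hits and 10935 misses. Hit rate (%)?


Formula: hit rate = hits / (hits + misses) * 100
hit rate = 35086 / (35086 + 10935) * 100
hit rate = 35086 / 46021 * 100
hit rate = 76.24%

76.24%


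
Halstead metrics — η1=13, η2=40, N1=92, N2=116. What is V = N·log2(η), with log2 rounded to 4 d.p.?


Formula: V = N * log2(η), where N = N1 + N2 and η = η1 + η2
η = 13 + 40 = 53
N = 92 + 116 = 208
log2(53) ≈ 5.7279
V = 208 * 5.7279 = 1191.40

1191.40


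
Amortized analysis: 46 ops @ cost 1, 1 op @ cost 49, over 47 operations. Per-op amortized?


Formula: Amortized cost = Total cost / Operations
Total cost = (46 * 1) + (1 * 49)
Total cost = 46 + 49 = 95
Amortized = 95 / 47 = 2.0213

2.0213


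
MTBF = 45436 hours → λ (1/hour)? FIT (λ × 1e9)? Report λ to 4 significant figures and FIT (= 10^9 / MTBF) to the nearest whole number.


Formula: λ = 1 / MTBF; FIT = λ × 1e9 = 1e9 / MTBF
λ = 1 / 45436 ≈ 2.201e-05 failures/hour
FIT = 1e9 / 45436 ≈ 22009 failures per 1e9 hours (nearest whole number)

λ = 2.201e-05 /h, FIT = 22009


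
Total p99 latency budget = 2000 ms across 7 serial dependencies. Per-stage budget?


Formula: per_stage = total_budget / stages
per_stage = 2000 / 7
per_stage = 285.71 ms

285.71 ms


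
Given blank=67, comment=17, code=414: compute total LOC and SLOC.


Total LOC = blank + comment + code
Total LOC = 67 + 17 + 414 = 498
SLOC (source only) = code = 414

Total LOC: 498, SLOC: 414


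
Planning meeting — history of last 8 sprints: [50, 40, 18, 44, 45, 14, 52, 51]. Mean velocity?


Formula: Avg velocity = Total points / Number of sprints
Points: [50, 40, 18, 44, 45, 14, 52, 51]
Sum = 50 + 40 + 18 + 44 + 45 + 14 + 52 + 51 = 314
Avg velocity = 314 / 8 = 39.25 points/sprint

39.25 points/sprint


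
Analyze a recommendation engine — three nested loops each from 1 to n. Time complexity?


Reasoning: three levels of nesting over n
Complexity: O(n^3)

O(n^3)


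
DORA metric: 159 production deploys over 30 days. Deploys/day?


Formula: deployments per day = releases / days
= 159 / 30
= 5.3 deploys/day
(equivalently, 37.1 deploys/week)

5.3 deploys/day


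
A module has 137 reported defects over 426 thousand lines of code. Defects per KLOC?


Defect density = defects / KLOC
Defect density = 137 / 426
Defect density = 0.322 defects/KLOC

0.322 defects/KLOC


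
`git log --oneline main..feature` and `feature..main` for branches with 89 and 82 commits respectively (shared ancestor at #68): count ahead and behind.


Common ancestor: commit #68
feature commits after divergence: 89 - 68 = 21
main commits after divergence: 82 - 68 = 14
feature is 21 commits ahead of main
main is 14 commits ahead of feature

feature ahead: 21, main ahead: 14


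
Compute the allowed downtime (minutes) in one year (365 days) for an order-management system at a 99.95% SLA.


Formula: allowed downtime = period * (100 - SLA) / 100
Period (year (365 days)) = 525600 minutes
Unavailability fraction = (100 - 99.95) / 100
Allowed downtime = 525600 * (100 - 99.95) / 100
Allowed downtime = 262.8 minutes

262.8 minutes


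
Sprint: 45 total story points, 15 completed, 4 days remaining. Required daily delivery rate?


Formula: Required rate = Remaining points / Days left
Remaining = 45 - 15 = 30 points
Required rate = 30 / 4 = 7.5 points/day

7.5 points/day


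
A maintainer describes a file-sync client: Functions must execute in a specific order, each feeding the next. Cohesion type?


Reasoning: Output of one is input to next
Type: Sequential cohesion

Sequential cohesion


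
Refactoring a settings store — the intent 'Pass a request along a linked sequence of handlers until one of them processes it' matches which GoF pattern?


This matches the Chain of Responsibility pattern

Chain of Responsibility


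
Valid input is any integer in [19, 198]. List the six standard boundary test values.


Range: [19, 198]
Boundaries: just below min, min, min+1, max-1, max, just above max
Values: [18, 19, 20, 197, 198, 199]

[18, 19, 20, 197, 198, 199]


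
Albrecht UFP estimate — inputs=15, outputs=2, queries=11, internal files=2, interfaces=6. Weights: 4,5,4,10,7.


UFP = EI*4 + EO*5 + EQ*4 + ILF*10 + EIF*7
UFP = 15*4 + 2*5 + 11*4 + 2*10 + 6*7
UFP = 60 + 10 + 44 + 20 + 42
UFP = 176

176


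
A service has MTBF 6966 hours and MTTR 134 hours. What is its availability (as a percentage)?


Availability = MTBF / (MTBF + MTTR)
Availability = 6966 / (6966 + 134)
Availability = 6966 / 7100
Availability = 98.1127%

98.1127%


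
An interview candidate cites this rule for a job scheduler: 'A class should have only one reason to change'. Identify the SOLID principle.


This describes the Single Responsibility Principle (SRP)

Single Responsibility Principle (SRP)


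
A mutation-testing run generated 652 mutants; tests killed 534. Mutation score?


Mutation score = killed / total * 100
Mutation score = 534 / 652 * 100
Mutation score = 81.9%

81.9%


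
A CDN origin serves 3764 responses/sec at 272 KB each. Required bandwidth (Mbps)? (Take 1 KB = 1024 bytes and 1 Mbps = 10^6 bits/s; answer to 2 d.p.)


Formula: Mbps = payload_bytes * RPS * 8 / 1e6
Payload per request = 272 KB = 272 * 1024 = 278528 bytes
Total bytes/sec = 278528 * 3764 = 1048379392
Total bits/sec = 1048379392 * 8 = 8387035136
Mbps = 8387035136 / 1e6 = 8387.04

8387.04 Mbps


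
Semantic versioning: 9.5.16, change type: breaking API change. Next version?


Current: 9.5.16
Change category: 'breaking API change' → major bump
SemVer rule: major bump → increment MAJOR, reset MINOR and PATCH to 0
New: 10.0.0

10.0.0


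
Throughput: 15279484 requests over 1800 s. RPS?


Formula: throughput = requests / seconds
throughput = 15279484 / 1800
throughput = 8488.6 requests/second

8488.6 requests/second


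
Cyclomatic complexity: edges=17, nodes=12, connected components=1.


Formula: V(G) = E - N + 2P
V(G) = 17 - 12 + 2*1
V(G) = 5 + 2
V(G) = 7

7


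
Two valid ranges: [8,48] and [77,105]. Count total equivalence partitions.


Valid ranges: [8,48] and [77,105]
Class 1: x < 8 — invalid
Class 2: 8 ≤ x ≤ 48 — valid
Class 3: 48 < x < 77 — invalid (gap between ranges)
Class 4: 77 ≤ x ≤ 105 — valid
Class 5: x > 105 — invalid
Total equivalence classes: 5

5 equivalence classes
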